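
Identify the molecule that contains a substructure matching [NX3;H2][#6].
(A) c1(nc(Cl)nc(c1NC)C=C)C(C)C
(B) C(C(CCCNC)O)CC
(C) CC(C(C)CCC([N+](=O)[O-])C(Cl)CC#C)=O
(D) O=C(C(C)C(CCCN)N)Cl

[NX3;H2][#6] describes a trivalent nitrogen with two H attached to carbon (a primary amine).
(A) has an N-methylamino group (-NHCH3) but the nitrogen bears two carbons and only one H (H1), not H2.
(B) has an N-methylamino group (-NHCH3) but the nitrogen bears two carbons and only one H (H1), not H2.
(C) has a nitro group (-[N+](=O)[O-]) but the nitrogen is [N+] with no H, not NX3H2.
(D) contains a primary amino group (-NH2), which satisfies every atom and bond constraint.
So the answer is (D).

D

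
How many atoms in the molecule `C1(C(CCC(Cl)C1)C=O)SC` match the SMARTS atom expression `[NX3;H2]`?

The query [NX3;H2] means: aliphatic N with 3 total connections, two of them H — an -NH2 nitrogen (amine or amide).
Check the 11 heavy atoms by environment: 3× C (H2, X4) → no; 3× C (H1, X4) → no; 1× C (H1, X3) → no; 1× O (H0, X1) → no; 1× S (H0, X2) → no; 1× C (H3, X4) → no; 1× Cl (H0, X1) → no.
No environment satisfies the query, so 0 matching atoms.

0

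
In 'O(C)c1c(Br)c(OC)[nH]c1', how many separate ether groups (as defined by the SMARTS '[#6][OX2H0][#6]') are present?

2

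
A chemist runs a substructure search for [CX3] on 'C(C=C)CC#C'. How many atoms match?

2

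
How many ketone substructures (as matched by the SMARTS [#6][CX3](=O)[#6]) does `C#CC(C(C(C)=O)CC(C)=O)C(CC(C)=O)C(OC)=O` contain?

3

[#6][CX3](=O)[#6] is the SMARTS for a ketone: a carbonyl carbon (no H) flanked by two carbons.
The molecule carries 3 separate instances of an acetyl/ketone group (-C(=O)CH3) meeting every constraint; each maps to a distinct set of atoms, giving 3 matches.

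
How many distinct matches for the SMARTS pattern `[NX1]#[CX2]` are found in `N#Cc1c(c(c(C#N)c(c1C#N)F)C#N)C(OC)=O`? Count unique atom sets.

[NX1]#[CX2] is the SMARTS for a nitrile: a nitrogen triple-bonded to a two-connected carbon.
The molecule carries 4 separate instances of a nitrile (-C#N) meeting every constraint; each maps to a distinct set of atoms, giving 4 matches.

4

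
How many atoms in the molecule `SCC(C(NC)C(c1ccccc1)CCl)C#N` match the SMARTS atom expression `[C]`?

7

The query [C] means: uppercase C matches aliphatic (non-aromatic) carbon only.
Check the 17 heavy atoms by environment: 7× C → match; 2× N → no; 1× Cl → no; 1× S → no; 6× c (aromatic) → no.
That gives 7 matching atoms.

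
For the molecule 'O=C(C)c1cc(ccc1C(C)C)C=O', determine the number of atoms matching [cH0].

Check the 14 heavy atoms by environment: 3× c (aromatic, H0) → match; 3× c (aromatic, H1) → no; 2× C (H1) → no; 2× O (H0) → no; 3× C (H3) → no; 1× C (H0) → no.
That gives 3 matching atoms.

3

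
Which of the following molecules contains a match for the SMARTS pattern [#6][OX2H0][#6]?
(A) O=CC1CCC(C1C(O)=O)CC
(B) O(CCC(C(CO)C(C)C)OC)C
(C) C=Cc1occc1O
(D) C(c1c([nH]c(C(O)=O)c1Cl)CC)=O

[#6][OX2H0][#6] describes an aliphatic oxygen bridging two carbons with no H on the oxygen (an ether).
(A) has a carboxylic acid group (-C(=O)OH) but the -OH oxygen has H1; the =O is OX1, not OX2.
(B) contains a methoxy ether (-OCH3), which satisfies every atom and bond constraint.
(C) has a hydroxyl group (-OH) but the oxygen has H1, not H0 bridging two carbons.
(D) has a carboxylic acid group (-C(=O)OH) but the -OH oxygen has H1; the =O is OX1, not OX2.
So the answer is (B).

B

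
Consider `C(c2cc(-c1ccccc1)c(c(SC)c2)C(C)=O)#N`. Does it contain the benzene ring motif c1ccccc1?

Yes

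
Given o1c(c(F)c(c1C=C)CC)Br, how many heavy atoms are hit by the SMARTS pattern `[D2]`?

Check the 11 heavy atoms by environment: 1× o (aromatic, D2) → match; 4× c (aromatic, D3) → no; 2× C (D2) → match; 2× C (D1) → no; 1× Br (D1) → no; 1× F (D1) → no.
Summing the matching environments: 1 + 2 = 3 matching atoms.

3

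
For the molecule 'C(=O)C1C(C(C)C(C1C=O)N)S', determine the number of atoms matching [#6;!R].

3

The query [#6;!R] means: carbon not in any ring.
Check the 12 heavy atoms by environment: 5× C (in 5-ring) → no; 1× N (acyclic) → no; 3× C (acyclic) → match; 1× S (acyclic) → no; 2× O (acyclic) → no.
That gives 3 matching atoms.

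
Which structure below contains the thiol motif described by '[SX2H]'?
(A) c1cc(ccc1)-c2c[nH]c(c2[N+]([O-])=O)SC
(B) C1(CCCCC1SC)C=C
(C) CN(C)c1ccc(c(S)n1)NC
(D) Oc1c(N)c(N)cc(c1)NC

[SX2H] describes an aliphatic sulfur with two connections, one being H (a thiol).
(A) has a methylthio ether (-SCH3) but the sulfur has H0 (bonded to two carbons), not H1.
(B) has a methylthio ether (-SCH3) but the sulfur has H0 (bonded to two carbons), not H1.
(C) contains a thiol (-SH), which satisfies every atom and bond constraint.
(D) has a hydroxyl group (-OH) but it is an -OH, not an -SH.
So the answer is (C).

C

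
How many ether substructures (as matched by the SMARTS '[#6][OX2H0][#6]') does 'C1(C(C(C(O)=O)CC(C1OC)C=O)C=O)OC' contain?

[#6][OX2H0][#6] is the SMARTS for an ether: an aliphatic oxygen bridging two carbons with no H on the oxygen.
The molecule carries 2 separate instances of a methoxy ether (-OCH3) meeting every constraint; each maps to a distinct set of atoms, giving 2 matches.

2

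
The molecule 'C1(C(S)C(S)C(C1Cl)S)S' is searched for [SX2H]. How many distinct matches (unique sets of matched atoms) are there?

[SX2H] is the SMARTS for a thiol: an aliphatic sulfur with two connections, one being H.
The molecule carries 4 separate instances of a thiol (-SH) meeting every constraint; each maps to a distinct set of atoms, giving 4 matches.

4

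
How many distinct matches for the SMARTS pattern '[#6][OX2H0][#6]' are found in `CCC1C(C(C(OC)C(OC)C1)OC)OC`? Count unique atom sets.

[#6][OX2H0][#6] is the SMARTS for an ether: an aliphatic oxygen bridging two carbons with no H on the oxygen.
The molecule carries 4 separate instances of a methoxy ether (-OCH3) meeting every constraint; each maps to a distinct set of atoms, giving 4 matches.

4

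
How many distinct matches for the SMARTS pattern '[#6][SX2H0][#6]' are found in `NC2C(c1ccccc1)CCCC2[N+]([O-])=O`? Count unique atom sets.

[#6][SX2H0][#6] is the SMARTS for a thioether: an aliphatic sulfur bridging two carbons with no H on the sulfur.
No fragment in the molecule satisfies every constraint, giving 0 matches.

0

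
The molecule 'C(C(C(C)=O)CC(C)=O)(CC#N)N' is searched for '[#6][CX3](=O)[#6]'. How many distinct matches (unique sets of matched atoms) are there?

2

[#6][CX3](=O)[#6] is the SMARTS for a ketone: a carbonyl carbon (no H) flanked by two carbons.
The molecule carries 2 separate instances of an acetyl/ketone group (-C(=O)CH3) meeting every constraint; each maps to a distinct set of atoms, giving 2 matches.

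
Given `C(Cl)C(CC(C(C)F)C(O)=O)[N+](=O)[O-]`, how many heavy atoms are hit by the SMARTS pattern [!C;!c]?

7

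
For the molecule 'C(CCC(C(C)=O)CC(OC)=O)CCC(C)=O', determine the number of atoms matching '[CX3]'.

The query [CX3] means: C with X3: aliphatic carbon with exactly 3 total connections.
Check the 17 heavy atoms by environment: 10× C (X4) → no; 3× C (X3) → match; 3× O (X1) → no; 1× O (X2) → no.
That gives 3 matching atoms.

3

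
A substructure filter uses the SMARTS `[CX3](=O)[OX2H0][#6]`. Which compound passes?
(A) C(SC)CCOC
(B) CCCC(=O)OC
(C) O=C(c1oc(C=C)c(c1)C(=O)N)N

B

[CX3](=O)[OX2H0][#6] describes a carbonyl carbon bonded to an oxygen that is itself bonded to carbon (no H on that O) (an ester).
(A) has a methoxy ether (-OCH3) but the ether oxygen is not adjacent to a C=O carbon.
(B) contains a methyl-ester group (-C(=O)OCH3), which satisfies every atom and bond constraint.
(C) has a primary amide (-C(=O)NH2) but the carbonyl is bonded to N, not to an O-C linkage.
So the answer is (B).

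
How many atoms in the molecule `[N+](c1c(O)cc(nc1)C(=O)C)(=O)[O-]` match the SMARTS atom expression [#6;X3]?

The query [#6;X3] means: any carbon (aromatic or not) with three total connections.
Check the 13 heavy atoms by environment: 1× n (aromatic, X2) → no; 5× c (aromatic, X3) → match; 1× N (charge +1, X3) → no; 1× O (charge -1, X1) → no; 2× O (X1) → no; 1× C (X3) → match; 1× C (X4) → no; 1× O (X2) → no.
Summing the matching environments: 5 + 1 = 6 matching atoms.

6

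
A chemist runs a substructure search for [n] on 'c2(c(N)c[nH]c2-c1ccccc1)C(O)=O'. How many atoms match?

The query [n] means: lowercase n matches aromatic nitrogen only.
Check the 15 heavy atoms by environment: 1× n (aromatic) → match; 10× c (aromatic) → no; 1× C → no; 2× O → no; 1× N → no.
That gives 1 matching atom.

1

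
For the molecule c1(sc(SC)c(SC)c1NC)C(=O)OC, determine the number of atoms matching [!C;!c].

Check the 15 heavy atoms by environment: 1× s (aromatic) → match; 4× c (aromatic) → no; 2× S → match; 5× C → no; 2× O → match; 1× N → match.
Summing the matching environments: 1 + 2 + 2 + 1 = 6 matching atoms.

6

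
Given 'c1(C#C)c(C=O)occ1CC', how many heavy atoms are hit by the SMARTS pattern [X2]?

The query [X2] means: any atom with exactly two total connections (bonds + H).
Check the 11 heavy atoms by environment: 1× o (aromatic, X2) → match; 4× c (aromatic, X3) → no; 2× C (X2) → match; 1× C (X3) → no; 1× O (X1) → no; 2× C (X4) → no.
Summing the matching environments: 1 + 2 = 3 matching atoms.

3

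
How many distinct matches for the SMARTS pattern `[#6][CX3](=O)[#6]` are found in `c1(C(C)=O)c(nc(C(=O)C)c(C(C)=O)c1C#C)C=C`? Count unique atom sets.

3

[#6][CX3](=O)[#6] is the SMARTS for a ketone: a carbonyl carbon (no H) flanked by two carbons.
The molecule carries 3 separate instances of an acetyl/ketone group (-C(=O)CH3) meeting every constraint; each maps to a distinct set of atoms, giving 3 matches.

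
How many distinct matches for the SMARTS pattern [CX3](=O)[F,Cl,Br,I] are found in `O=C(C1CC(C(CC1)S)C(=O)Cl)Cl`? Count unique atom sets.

2

[CX3](=O)[F,Cl,Br,I] is the SMARTS for an acyl halide: a carbonyl carbon bonded to a halogen.
The molecule carries 2 separate instances of an acyl chloride (-C(=O)Cl) meeting every constraint; each maps to a distinct set of atoms, giving 2 matches.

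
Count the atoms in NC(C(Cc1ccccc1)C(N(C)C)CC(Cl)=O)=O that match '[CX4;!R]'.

The query [CX4;!R] means: aliphatic carbon with four total connections, not in a ring.
Check the 19 heavy atoms by environment: 6× C (X4, acyclic) → match; 2× C (X3, acyclic) → no; 2× O (X1, acyclic) → no; 1× Cl (X1, acyclic) → no; 2× N (X3, acyclic) → no; 6× c (aromatic, X3, in 6-ring) → no.
That gives 6 matching atoms.

6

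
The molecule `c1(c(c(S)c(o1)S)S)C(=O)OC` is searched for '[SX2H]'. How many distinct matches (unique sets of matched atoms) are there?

3

[SX2H] is the SMARTS for a thiol: an aliphatic sulfur with two connections, one being H.
The molecule carries 3 separate instances of a thiol (-SH) meeting every constraint; each maps to a distinct set of atoms, giving 3 matches.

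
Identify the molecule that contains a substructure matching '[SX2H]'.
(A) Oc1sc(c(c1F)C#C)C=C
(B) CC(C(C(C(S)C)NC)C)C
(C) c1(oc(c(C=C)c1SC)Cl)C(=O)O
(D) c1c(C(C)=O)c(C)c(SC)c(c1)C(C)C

[SX2H] describes an aliphatic sulfur with two connections, one being H (a thiol).
(A) has a hydroxyl group (-OH) but it is an -OH, not an -SH.
(B) contains a thiol (-SH), which satisfies every atom and bond constraint.
(C) has a methylthio ether (-SCH3) but the sulfur has H0 (bonded to two carbons), not H1.
(D) has a methylthio ether (-SCH3) but the sulfur has H0 (bonded to two carbons), not H1.
So the answer is (B).

B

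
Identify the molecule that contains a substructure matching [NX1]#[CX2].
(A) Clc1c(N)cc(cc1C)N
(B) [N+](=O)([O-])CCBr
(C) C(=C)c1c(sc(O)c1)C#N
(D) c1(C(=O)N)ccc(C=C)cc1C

[NX1]#[CX2] describes a nitrogen triple-bonded to a two-connected carbon (a nitrile).
(A) has a primary amino group (-NH2) but the nitrogen is NX3 (three connections), not NX1 triple-bonded.
(B) has a nitro group (-[N+](=O)[O-]) but there is no C#N triple bond.
(C) contains a nitrile (-C#N), which satisfies every atom and bond constraint.
(D) has a primary amide (-C(=O)NH2) but the nitrogen is NX3, not NX1.
So the answer is (C).

C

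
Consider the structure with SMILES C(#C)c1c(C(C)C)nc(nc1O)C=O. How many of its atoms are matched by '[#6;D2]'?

Check the 14 heavy atoms by environment: 2× n (aromatic, D2) → no; 4× c (aromatic, D3) → no; 2× O (D1) → no; 2× C (D2) → match; 3× C (D1) → no; 1× C (D3) → no.
That gives 2 matching atoms.

2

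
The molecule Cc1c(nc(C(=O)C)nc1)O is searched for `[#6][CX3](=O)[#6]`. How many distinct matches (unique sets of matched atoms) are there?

1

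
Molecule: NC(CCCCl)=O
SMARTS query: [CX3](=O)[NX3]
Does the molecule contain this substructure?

Yes

The pattern [CX3](=O)[NX3] describes a carbonyl carbon bonded to a trivalent nitrogen — an amide.
The molecule carries a primary amide (-C(=O)NH2), whose atoms satisfy every constraint of the query, so the pattern matches.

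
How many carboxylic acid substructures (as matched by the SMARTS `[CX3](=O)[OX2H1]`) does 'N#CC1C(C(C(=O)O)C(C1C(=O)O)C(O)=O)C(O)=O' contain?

[CX3](=O)[OX2H1] is the SMARTS for a carboxylic acid: an sp2 carbon double-bonded to O and single-bonded to an -OH oxygen.
The molecule carries 4 separate instances of a carboxylic acid group (-C(=O)OH) meeting every constraint; each maps to a distinct set of atoms, giving 4 matches.

4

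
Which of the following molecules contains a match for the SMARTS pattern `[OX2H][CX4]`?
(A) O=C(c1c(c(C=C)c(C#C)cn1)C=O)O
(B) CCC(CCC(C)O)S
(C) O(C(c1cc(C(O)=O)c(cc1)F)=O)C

B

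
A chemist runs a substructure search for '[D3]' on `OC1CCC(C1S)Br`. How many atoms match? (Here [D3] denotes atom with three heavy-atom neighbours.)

The query [D3] means: atom with exactly three heavy-atom neighbours.
Check the 8 heavy atoms by environment: 2× C (D2) → no; 3× C (D3) → match; 1× O (D1) → no; 1× S (D1) → no; 1× Br (D1) → no.
That gives 3 matching atoms.

3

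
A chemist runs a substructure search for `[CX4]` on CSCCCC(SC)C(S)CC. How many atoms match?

9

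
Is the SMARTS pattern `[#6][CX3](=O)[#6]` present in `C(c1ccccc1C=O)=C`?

The pattern [#6][CX3](=O)[#6] describes a carbonyl carbon (no H) flanked by two carbons — a ketone.
The closest candidate here is an aldehyde (-CHO), but the carbonyl carbon has H1, so it is not flanked by two carbons. No other fragment satisfies the full query, so there is no match.

No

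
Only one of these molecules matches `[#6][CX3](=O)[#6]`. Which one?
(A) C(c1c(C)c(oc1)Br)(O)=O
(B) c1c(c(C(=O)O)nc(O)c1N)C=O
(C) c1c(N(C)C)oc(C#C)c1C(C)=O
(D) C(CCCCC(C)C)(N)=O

[#6][CX3](=O)[#6] describes a carbonyl carbon (no H) flanked by two carbons (a ketone).
(A) has a carboxylic acid group (-C(=O)OH) but one neighbour of the carbonyl carbon is O, not C.
(B) has an aldehyde (-CHO) but the carbonyl carbon has H1, so it is not flanked by two carbons.
(C) contains an acetyl/ketone group (-C(=O)CH3), which satisfies every atom and bond constraint.
(D) has a primary amide (-C(=O)NH2) but one neighbour of the carbonyl carbon is N, not C.
So the answer is (C).

C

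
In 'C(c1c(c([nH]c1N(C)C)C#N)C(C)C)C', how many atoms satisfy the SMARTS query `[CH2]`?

The query [CH2] means: aliphatic carbon with exactly two hydrogens.
Check the 15 heavy atoms by environment: 1× n (aromatic, H1) → no; 4× c (aromatic, H0) → no; 1× C (H0) → no; 2× N (H0) → no; 1× C (H2) → match; 5× C (H3) → no; 1× C (H1) → no.
That gives 1 matching atom.

1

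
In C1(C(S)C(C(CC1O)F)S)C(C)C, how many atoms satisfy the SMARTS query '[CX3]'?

The query [CX3] means: C with X3: aliphatic carbon with exactly 3 total connections.
Check the 13 heavy atoms by environment: 9× C (X4) → no; 2× S (X2) → no; 1× F (X1) → no; 1× O (X2) → no.
No environment satisfies the query, so 0 matching atoms.

0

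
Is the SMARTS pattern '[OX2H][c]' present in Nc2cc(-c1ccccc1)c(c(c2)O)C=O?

Yes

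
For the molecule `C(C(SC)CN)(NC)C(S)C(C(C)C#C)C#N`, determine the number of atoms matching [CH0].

2

Check the 17 heavy atoms by environment: 3× C (H3) → no; 6× C (H1) → no; 1× C (H2) → no; 1× N (H2) → no; 1× N (H1) → no; 1× S (H1) → no; 2× C (H0) → match; 1× N (H0) → no; 1× S (H0) → no.
That gives 2 matching atoms.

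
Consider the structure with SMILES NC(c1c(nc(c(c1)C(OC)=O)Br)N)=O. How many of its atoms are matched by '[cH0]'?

The query [cH0] means: aromatic carbon with no attached hydrogen (substituted or ring-fusion).
Check the 15 heavy atoms by environment: 1× n (aromatic, H0) → no; 4× c (aromatic, H0) → match; 1× c (aromatic, H1) → no; 2× C (H0) → no; 3× O (H0) → no; 2× N (H2) → no; 1× Br (H0) → no; 1× C (H3) → no.
That gives 4 matching atoms.

4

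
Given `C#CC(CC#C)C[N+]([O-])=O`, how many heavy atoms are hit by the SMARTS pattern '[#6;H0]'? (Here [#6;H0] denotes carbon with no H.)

Check the 10 heavy atoms by environment: 2× C (H2) → no; 3× C (H1) → no; 2× C (H0) → match; 1× N (charge +1, H0) → no; 1× O (charge -1, H0) → no; 1× O (H0) → no.
That gives 2 matching atoms.

2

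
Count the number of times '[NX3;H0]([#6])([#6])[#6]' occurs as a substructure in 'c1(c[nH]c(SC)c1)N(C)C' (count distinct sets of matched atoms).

1

[NX3;H0]([#6])([#6])[#6] is the SMARTS for a tertiary amine: a trivalent nitrogen with no H, bonded to three carbons.
Exactly one fragment in the molecule meets all constraints, giving 1 match.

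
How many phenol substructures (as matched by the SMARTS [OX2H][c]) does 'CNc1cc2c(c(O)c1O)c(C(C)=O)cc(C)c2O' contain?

3

[OX2H][c] is the SMARTS for a phenol: a hydroxyl oxygen attached to an aromatic carbon.
The molecule carries 3 separate instances of a hydroxyl group (-OH) meeting every constraint; each maps to a distinct set of atoms, giving 3 matches.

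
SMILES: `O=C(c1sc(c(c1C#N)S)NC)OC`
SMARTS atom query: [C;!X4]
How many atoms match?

Check the 14 heavy atoms by environment: 1× s (aromatic, X2) → no; 4× c (aromatic, X3) → no; 1× C (X3) → match; 1× O (X1) → no; 1× O (X2) → no; 2× C (X4) → no; 1× C (X2) → match; 1× N (X1) → no; 1× S (X2) → no; 1× N (X3) → no.
Summing the matching environments: 1 + 1 = 2 matching atoms.

2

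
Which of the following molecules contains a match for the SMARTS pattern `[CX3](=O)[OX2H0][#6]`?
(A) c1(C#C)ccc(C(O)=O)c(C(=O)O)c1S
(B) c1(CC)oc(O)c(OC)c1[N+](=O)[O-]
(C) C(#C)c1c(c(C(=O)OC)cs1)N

C

[CX3](=O)[OX2H0][#6] describes a carbonyl carbon bonded to an oxygen that is itself bonded to carbon (no H on that O) (an ester).
(A) has a carboxylic acid group (-C(=O)OH) but the singly-bonded O carries H (OX2H1, not H0).
(B) has a methoxy ether (-OCH3) but the ether oxygen is not adjacent to a C=O carbon.
(C) contains a methyl-ester group (-C(=O)OCH3), which satisfies every atom and bond constraint.
So the answer is (C).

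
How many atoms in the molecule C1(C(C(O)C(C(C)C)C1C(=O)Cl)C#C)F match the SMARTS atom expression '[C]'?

11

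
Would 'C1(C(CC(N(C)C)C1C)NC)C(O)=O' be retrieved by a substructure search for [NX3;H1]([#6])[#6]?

The pattern [NX3;H1]([#6])[#6] describes a trivalent nitrogen with one H, bonded to two carbons — a secondary amine.
The molecule carries an N-methylamino group (-NHCH3), whose atoms satisfy every constraint of the query, so the pattern matches.

Yes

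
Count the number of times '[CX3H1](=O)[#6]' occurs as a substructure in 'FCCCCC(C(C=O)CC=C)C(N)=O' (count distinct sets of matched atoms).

1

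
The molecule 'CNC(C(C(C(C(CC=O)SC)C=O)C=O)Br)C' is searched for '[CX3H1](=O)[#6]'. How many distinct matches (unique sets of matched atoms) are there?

3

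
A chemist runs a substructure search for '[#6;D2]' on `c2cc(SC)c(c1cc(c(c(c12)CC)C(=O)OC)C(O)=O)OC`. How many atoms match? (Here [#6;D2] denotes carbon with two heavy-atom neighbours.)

4

The query [#6;D2] means: any carbon bonded to exactly two heavy atoms.
Check the 23 heavy atoms by environment: 7× c (aromatic, D3) → no; 3× c (aromatic, D2) → match; 2× C (D3) → no; 3× O (D1) → no; 2× O (D2) → no; 4× C (D1) → no; 1× S (D2) → no; 1× C (D2) → match.
Summing the matching environments: 3 + 1 = 4 matching atoms.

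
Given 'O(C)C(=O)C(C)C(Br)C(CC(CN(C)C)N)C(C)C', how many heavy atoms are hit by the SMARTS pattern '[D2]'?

3

The query [D2] means: atom with exactly two heavy-atom neighbours.
Check the 19 heavy atoms by environment: 2× C (D2) → match; 6× C (D3) → no; 6× C (D1) → no; 1× N (D3) → no; 1× N (D1) → no; 1× O (D1) → no; 1× O (D2) → match; 1× Br (D1) → no.
Summing the matching environments: 2 + 1 = 3 matching atoms.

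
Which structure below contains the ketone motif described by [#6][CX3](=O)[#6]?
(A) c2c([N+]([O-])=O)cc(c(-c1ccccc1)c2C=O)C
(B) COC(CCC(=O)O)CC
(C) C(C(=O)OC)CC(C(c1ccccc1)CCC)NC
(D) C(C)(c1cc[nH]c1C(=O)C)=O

D

[#6][CX3](=O)[#6] describes a carbonyl carbon (no H) flanked by two carbons (a ketone).
(A) has an aldehyde (-CHO) but the carbonyl carbon has H1, so it is not flanked by two carbons.
(B) has a carboxylic acid group (-C(=O)OH) but one neighbour of the carbonyl carbon is O, not C.
(C) has a methyl-ester group (-C(=O)OCH3) but one neighbour of the carbonyl carbon is O, not C.
(D) contains an acetyl/ketone group (-C(=O)CH3), which satisfies every atom and bond constraint.
So the answer is (D).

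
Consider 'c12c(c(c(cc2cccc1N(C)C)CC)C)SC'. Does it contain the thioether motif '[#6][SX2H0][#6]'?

Yes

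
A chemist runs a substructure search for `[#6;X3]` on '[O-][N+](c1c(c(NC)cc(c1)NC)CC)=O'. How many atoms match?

6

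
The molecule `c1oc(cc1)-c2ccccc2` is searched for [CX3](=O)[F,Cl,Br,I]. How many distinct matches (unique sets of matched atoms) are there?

0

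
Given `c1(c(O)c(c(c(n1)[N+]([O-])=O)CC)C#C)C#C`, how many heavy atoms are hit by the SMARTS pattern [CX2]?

4

Check the 16 heavy atoms by environment: 1× n (aromatic, X2) → no; 5× c (aromatic, X3) → no; 4× C (X2) → match; 1× O (X2) → no; 1× N (charge +1, X3) → no; 1× O (charge -1, X1) → no; 1× O (X1) → no; 2× C (X4) → no.
That gives 4 matching atoms.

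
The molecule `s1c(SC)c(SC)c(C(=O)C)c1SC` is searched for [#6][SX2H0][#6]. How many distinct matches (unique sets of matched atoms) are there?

3

[#6][SX2H0][#6] is the SMARTS for a thioether: an aliphatic sulfur bridging two carbons with no H on the sulfur.
The molecule carries 3 separate instances of a methylthio ether (-SCH3) meeting every constraint; each maps to a distinct set of atoms, giving 3 matches.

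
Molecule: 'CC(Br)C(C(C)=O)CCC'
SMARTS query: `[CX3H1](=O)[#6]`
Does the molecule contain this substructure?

No

The pattern [CX3H1](=O)[#6] describes an sp2 carbon with one H, double-bonded to O and single-bonded to carbon — an aldehyde.
The closest candidate here is an acetyl/ketone group (-C(=O)CH3), but the carbonyl carbon has H0 (two carbon neighbours), not H1. No other fragment satisfies the full query, so there is no match.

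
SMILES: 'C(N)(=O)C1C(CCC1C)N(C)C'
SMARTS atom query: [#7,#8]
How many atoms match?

3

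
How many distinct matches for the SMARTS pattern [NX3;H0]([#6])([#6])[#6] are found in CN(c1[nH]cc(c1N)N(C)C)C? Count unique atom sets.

2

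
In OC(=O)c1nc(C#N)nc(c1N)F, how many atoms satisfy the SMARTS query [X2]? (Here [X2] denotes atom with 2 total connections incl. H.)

4

The query [X2] means: any atom with exactly two total connections (bonds + H).
Check the 13 heavy atoms by environment: 2× n (aromatic, X2) → match; 4× c (aromatic, X3) → no; 1× N (X3) → no; 1× C (X3) → no; 1× O (X1) → no; 1× O (X2) → match; 1× F (X1) → no; 1× C (X2) → match; 1× N (X1) → no.
Summing the matching environments: 2 + 1 + 1 = 4 matching atoms.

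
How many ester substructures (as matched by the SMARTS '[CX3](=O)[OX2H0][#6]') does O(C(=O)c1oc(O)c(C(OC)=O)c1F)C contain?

[CX3](=O)[OX2H0][#6] is the SMARTS for an ester: a carbonyl carbon bonded to an oxygen that is itself bonded to carbon (no H on that O).
The molecule carries 2 separate instances of a methyl-ester group (-C(=O)OCH3) meeting every constraint; each maps to a distinct set of atoms, giving 2 matches.

2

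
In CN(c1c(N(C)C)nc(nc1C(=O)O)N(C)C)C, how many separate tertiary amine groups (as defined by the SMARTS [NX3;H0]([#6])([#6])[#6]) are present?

3

[NX3;H0]([#6])([#6])[#6] is the SMARTS for a tertiary amine: a trivalent nitrogen with no H, bonded to three carbons.
The molecule carries 3 separate instances of a dimethylamino group (-N(CH3)2) meeting every constraint; each maps to a distinct set of atoms, giving 3 matches.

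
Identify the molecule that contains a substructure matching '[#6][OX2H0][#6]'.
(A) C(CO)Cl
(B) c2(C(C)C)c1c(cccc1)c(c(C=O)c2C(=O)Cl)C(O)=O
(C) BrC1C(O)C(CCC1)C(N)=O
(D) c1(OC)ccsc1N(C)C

D

[#6][OX2H0][#6] describes an aliphatic oxygen bridging two carbons with no H on the oxygen (an ether).
(A) has a hydroxyl group (-OH) but the oxygen has H1, not H0 bridging two carbons.
(B) has a carboxylic acid group (-C(=O)OH) but the -OH oxygen has H1; the =O is OX1, not OX2.
(C) has a hydroxyl group (-OH) but the oxygen has H1, not H0 bridging two carbons.
(D) contains a methoxy ether (-OCH3), which satisfies every atom and bond constraint.
So the answer is (D).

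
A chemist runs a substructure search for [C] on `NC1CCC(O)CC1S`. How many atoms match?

6

Check the 9 heavy atoms by environment: 6× C → match; 1× S → no; 1× N → no; 1× O → no.
That gives 6 matching atoms.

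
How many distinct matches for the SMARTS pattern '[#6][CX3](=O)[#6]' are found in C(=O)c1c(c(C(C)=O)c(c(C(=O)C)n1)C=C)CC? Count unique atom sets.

[#6][CX3](=O)[#6] is the SMARTS for a ketone: a carbonyl carbon (no H) flanked by two carbons.
The molecule carries 2 separate instances of an acetyl/ketone group (-C(=O)CH3) meeting every constraint; each maps to a distinct set of atoms, giving 2 matches.

2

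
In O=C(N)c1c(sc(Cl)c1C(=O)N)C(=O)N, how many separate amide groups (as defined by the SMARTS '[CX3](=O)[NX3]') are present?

3

[CX3](=O)[NX3] is the SMARTS for an amide: a carbonyl carbon bonded to a trivalent nitrogen.
The molecule carries 3 separate instances of a primary amide (-C(=O)NH2) meeting every constraint; each maps to a distinct set of atoms, giving 3 matches.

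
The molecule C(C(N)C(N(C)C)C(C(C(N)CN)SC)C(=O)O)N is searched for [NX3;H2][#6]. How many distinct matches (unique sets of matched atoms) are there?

4

[NX3;H2][#6] is the SMARTS for a primary amine: a trivalent nitrogen with two H attached to carbon.
The molecule carries 4 separate instances of a primary amino group (-NH2) meeting every constraint; each maps to a distinct set of atoms, giving 4 matches.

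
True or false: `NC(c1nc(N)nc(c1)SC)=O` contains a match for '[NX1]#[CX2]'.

False

The pattern [NX1]#[CX2] describes a nitrogen triple-bonded to a two-connected carbon — a nitrile.
The closest candidate here is a primary amino group (-NH2), but the nitrogen is NX3 (three connections), not NX1 triple-bonded. No other fragment satisfies the full query, so there is no match.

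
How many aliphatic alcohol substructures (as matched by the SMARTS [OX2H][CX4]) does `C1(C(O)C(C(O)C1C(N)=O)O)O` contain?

[OX2H][CX4] is the SMARTS for an aliphatic alcohol: a hydroxyl oxygen bound to an sp3 (X4) carbon.
The molecule carries 4 separate instances of a hydroxyl group (-OH) meeting every constraint; each maps to a distinct set of atoms, giving 4 matches.

4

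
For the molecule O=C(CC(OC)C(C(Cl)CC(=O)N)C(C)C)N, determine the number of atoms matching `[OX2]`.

1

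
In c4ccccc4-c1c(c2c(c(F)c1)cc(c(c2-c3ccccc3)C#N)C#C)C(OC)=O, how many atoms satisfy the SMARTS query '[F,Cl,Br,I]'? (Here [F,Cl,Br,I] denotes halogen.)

1

The query [F,Cl,Br,I] means: comma = OR; matches any of F, Cl, Br, I.
Check the 31 heavy atoms by environment: 22× c (aromatic) → no; 5× C → no; 2× O → no; 1× N → no; 1× F → match.
That gives 1 matching atom.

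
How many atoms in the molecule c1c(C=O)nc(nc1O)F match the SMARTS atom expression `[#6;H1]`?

2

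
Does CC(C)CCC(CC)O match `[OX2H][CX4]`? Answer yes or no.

The pattern [OX2H][CX4] describes a hydroxyl oxygen bound to an sp3 (X4) carbon — an aliphatic alcohol.
The molecule carries a hydroxyl group (-OH), whose atoms satisfy every constraint of the query, so the pattern matches.

Yes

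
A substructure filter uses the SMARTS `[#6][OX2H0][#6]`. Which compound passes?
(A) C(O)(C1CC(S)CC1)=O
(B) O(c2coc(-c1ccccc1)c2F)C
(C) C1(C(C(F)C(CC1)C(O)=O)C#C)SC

[#6][OX2H0][#6] describes an aliphatic oxygen bridging two carbons with no H on the oxygen (an ether).
(A) has a carboxylic acid group (-C(=O)OH) but the -OH oxygen has H1; the =O is OX1, not OX2.
(B) contains a methoxy ether (-OCH3), which satisfies every atom and bond constraint.
(C) has a carboxylic acid group (-C(=O)OH) but the -OH oxygen has H1; the =O is OX1, not OX2.
So the answer is (B).

B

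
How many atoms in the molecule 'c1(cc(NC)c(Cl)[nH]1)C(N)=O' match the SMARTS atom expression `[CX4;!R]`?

1

Check the 11 heavy atoms by environment: 1× n (aromatic, X3, in 5-ring) → no; 4× c (aromatic, X3, in 5-ring) → no; 1× C (X3, acyclic) → no; 1× O (X1, acyclic) → no; 2× N (X3, acyclic) → no; 1× C (X4, acyclic) → match; 1× Cl (X1, acyclic) → no.
That gives 1 matching atom.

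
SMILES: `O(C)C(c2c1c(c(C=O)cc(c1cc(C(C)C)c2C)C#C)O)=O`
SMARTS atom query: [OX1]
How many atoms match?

2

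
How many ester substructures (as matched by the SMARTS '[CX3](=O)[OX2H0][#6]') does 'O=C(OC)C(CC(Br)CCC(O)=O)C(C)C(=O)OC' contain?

[CX3](=O)[OX2H0][#6] is the SMARTS for an ester: a carbonyl carbon bonded to an oxygen that is itself bonded to carbon (no H on that O).
The molecule carries 2 separate instances of a methyl-ester group (-C(=O)OCH3) meeting every constraint; each maps to a distinct set of atoms, giving 2 matches.

2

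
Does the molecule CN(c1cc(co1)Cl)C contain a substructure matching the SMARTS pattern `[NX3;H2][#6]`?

No

The pattern [NX3;H2][#6] describes a trivalent nitrogen with two H attached to carbon — a primary amine.
The closest candidate here is a dimethylamino group (-N(CH3)2), but the nitrogen has H0, not H2. No other fragment satisfies the full query, so there is no match.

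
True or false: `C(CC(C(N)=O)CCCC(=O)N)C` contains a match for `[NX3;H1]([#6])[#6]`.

The pattern [NX3;H1]([#6])[#6] describes a trivalent nitrogen with one H, bonded to two carbons — a secondary amine.
The closest candidate here is a primary amide (-C(=O)NH2), but the -C(=O)NH2 nitrogen has H2, not H1. No other fragment satisfies the full query, so there is no match.

False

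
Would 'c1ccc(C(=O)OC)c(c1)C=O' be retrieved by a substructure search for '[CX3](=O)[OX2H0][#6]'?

The pattern [CX3](=O)[OX2H0][#6] describes a carbonyl carbon bonded to an oxygen that is itself bonded to carbon (no H on that O) — an ester.
The molecule carries a methyl-ester group (-C(=O)OCH3), whose atoms satisfy every constraint of the query, so the pattern matches.

Yes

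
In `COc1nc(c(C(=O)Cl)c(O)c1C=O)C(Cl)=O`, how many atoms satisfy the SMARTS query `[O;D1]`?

4

Check the 17 heavy atoms by environment: 1× n (aromatic, D2) → no; 5× c (aromatic, D3) → no; 2× C (D3) → no; 4× O (D1) → match; 2× Cl (D1) → no; 1× O (D2) → no; 1× C (D1) → no; 1× C (D2) → no.
That gives 4 matching atoms.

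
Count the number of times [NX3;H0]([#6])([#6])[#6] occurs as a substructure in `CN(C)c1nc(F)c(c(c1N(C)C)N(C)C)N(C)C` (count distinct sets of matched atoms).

4

[NX3;H0]([#6])([#6])[#6] is the SMARTS for a tertiary amine: a trivalent nitrogen with no H, bonded to three carbons.
The molecule carries 4 separate instances of a dimethylamino group (-N(CH3)2) meeting every constraint; each maps to a distinct set of atoms, giving 4 matches.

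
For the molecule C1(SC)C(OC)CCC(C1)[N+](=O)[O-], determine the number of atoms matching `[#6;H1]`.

Check the 13 heavy atoms by environment: 3× C (H1) → match; 3× C (H2) → no; 2× O (H0) → no; 2× C (H3) → no; 1× S (H0) → no; 1× N (charge +1, H0) → no; 1× O (charge -1, H0) → no.
That gives 3 matching atoms.

3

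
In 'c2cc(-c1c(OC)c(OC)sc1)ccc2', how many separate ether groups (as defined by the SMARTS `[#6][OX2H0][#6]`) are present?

2

[#6][OX2H0][#6] is the SMARTS for an ether: an aliphatic oxygen bridging two carbons with no H on the oxygen.
The molecule carries 2 separate instances of a methoxy ether (-OCH3) meeting every constraint; each maps to a distinct set of atoms, giving 2 matches.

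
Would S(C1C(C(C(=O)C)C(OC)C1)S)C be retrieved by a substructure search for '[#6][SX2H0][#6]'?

The pattern [#6][SX2H0][#6] describes an aliphatic sulfur bridging two carbons with no H on the sulfur — a thioether.
The molecule carries a methylthio ether (-SCH3), whose atoms satisfy every constraint of the query, so the pattern matches.

Yes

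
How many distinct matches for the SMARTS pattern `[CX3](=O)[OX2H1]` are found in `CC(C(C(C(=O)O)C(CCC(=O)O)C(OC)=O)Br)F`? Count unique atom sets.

2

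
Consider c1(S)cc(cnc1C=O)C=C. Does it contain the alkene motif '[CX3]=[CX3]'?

Yes

The pattern [CX3]=[CX3] describes a non-aromatic C=C double bond between two sp2 carbons — an alkene.
The molecule carries a vinyl group (-CH=CH2), whose atoms satisfy every constraint of the query, so the pattern matches.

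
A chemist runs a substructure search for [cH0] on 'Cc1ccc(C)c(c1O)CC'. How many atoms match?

4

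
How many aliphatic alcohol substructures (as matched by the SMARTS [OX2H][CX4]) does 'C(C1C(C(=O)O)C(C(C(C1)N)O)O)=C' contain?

2

[OX2H][CX4] is the SMARTS for an aliphatic alcohol: a hydroxyl oxygen bound to an sp3 (X4) carbon.
The molecule carries 2 separate instances of a hydroxyl group (-OH) meeting every constraint; each maps to a distinct set of atoms, giving 2 matches.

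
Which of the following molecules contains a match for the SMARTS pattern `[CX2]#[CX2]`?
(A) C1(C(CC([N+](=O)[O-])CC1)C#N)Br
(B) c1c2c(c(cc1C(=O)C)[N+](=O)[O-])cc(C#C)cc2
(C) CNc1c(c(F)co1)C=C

[CX2]#[CX2] describes a carbon-carbon triple bond (an alkyne).
(A) has a nitrile (-C#N) but the triple bond is C#N, not C#C.
(B) contains an ethynyl group (-C#CH), which satisfies every atom and bond constraint.
(C) has a vinyl group (-CH=CH2) but the C=C is a double bond; both carbons are CX3, not CX2.
So the answer is (B).

B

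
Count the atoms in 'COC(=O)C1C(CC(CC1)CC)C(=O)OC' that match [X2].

Check the 16 heavy atoms by environment: 10× C (X4) → no; 2× C (X3) → no; 2× O (X1) → no; 2× O (X2) → match.
That gives 2 matching atoms.

2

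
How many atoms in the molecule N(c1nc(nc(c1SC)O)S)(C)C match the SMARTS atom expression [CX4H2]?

Check the 13 heavy atoms by environment: 2× n (aromatic, H0, X2) → no; 4× c (aromatic, H0, X3) → no; 1× N (H0, X3) → no; 3× C (H3, X4) → no; 1× O (H1, X2) → no; 1× S (H0, X2) → no; 1× S (H1, X2) → no.
No environment satisfies the query, so 0 matching atoms.

0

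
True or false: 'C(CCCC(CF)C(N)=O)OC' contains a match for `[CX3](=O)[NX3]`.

True

The pattern [CX3](=O)[NX3] describes a carbonyl carbon bonded to a trivalent nitrogen — an amide.
The molecule carries a primary amide (-C(=O)NH2), whose atoms satisfy every constraint of the query, so the pattern matches.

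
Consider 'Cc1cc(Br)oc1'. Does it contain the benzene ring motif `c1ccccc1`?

No

The pattern c1ccccc1 describes six aromatic carbons in a ring — a benzene ring.
The closest candidate here is a methyl group (-CH3), but no six-membered all-carbon aromatic ring is present. No other fragment satisfies the full query, so there is no match.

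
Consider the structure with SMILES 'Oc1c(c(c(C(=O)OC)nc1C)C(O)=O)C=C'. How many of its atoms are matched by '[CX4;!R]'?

2

Check the 17 heavy atoms by environment: 1× n (aromatic, X2, in 6-ring) → no; 5× c (aromatic, X3, in 6-ring) → no; 4× C (X3, acyclic) → no; 2× O (X1, acyclic) → no; 3× O (X2, acyclic) → no; 2× C (X4, acyclic) → match.
That gives 2 matching atoms.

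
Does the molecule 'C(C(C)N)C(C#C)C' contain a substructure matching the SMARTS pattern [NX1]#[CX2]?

No

The pattern [NX1]#[CX2] describes a nitrogen triple-bonded to a two-connected carbon — a nitrile.
The closest candidate here is a primary amino group (-NH2), but the nitrogen is NX3 (three connections), not NX1 triple-bonded. No other fragment satisfies the full query, so there is no match.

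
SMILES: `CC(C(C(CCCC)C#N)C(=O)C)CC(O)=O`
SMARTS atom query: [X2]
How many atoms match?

2

Check the 17 heavy atoms by environment: 10× C (X4) → no; 1× C (X2) → match; 1× N (X1) → no; 2× C (X3) → no; 2× O (X1) → no; 1× O (X2) → match.
Summing the matching environments: 1 + 1 = 2 matching atoms.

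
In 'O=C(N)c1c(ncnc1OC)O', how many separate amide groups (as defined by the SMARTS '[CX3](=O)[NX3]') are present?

[CX3](=O)[NX3] is the SMARTS for an amide: a carbonyl carbon bonded to a trivalent nitrogen.
Exactly one fragment in the molecule meets all constraints, giving 1 match.

1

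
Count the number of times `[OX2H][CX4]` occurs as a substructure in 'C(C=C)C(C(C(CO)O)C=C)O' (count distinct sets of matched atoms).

[OX2H][CX4] is the SMARTS for an aliphatic alcohol: a hydroxyl oxygen bound to an sp3 (X4) carbon.
The molecule carries 3 separate instances of a hydroxyl group (-OH) meeting every constraint; each maps to a distinct set of atoms, giving 3 matches.

3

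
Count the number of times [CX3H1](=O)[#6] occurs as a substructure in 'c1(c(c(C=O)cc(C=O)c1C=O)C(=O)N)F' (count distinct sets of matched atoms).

3

[CX3H1](=O)[#6] is the SMARTS for an aldehyde: an sp2 carbon with one H, double-bonded to O and single-bonded to carbon.
The molecule carries 3 separate instances of an aldehyde (-CHO) meeting every constraint; each maps to a distinct set of atoms, giving 3 matches.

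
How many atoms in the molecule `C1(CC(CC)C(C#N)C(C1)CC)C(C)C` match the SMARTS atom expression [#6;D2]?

5

The query [#6;D2] means: any carbon bonded to exactly two heavy atoms.
Check the 15 heavy atoms by environment: 5× C (D3) → no; 5× C (D2) → match; 1× N (D1) → no; 4× C (D1) → no.
That gives 5 matching atoms.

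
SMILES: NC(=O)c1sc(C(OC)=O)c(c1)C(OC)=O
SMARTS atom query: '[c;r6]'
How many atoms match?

Check the 16 heavy atoms by environment: 1× s (aromatic, in 5-ring) → no; 4× c (aromatic, in 5-ring) → no; 5× C (acyclic) → no; 5× O (acyclic) → no; 1× N (acyclic) → no.
No environment satisfies the query, so 0 matching atoms.

0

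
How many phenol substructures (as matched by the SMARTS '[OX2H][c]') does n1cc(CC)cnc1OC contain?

0

[OX2H][c] is the SMARTS for a phenol: a hydroxyl oxygen attached to an aromatic carbon.
The molecule has a methoxy ether (-OCH3), but the oxygen has H0, not H1; nothing else fits, so there are 0 matches.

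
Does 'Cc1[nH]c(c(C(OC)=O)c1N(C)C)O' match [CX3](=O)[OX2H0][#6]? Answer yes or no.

Yes

The pattern [CX3](=O)[OX2H0][#6] describes a carbonyl carbon bonded to an oxygen that is itself bonded to carbon (no H on that O) — an ester.
The molecule carries a methyl-ester group (-C(=O)OCH3), whose atoms satisfy every constraint of the query, so the pattern matches.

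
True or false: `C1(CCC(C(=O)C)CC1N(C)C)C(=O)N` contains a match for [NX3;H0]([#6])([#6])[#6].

True

The pattern [NX3;H0]([#6])([#6])[#6] describes a trivalent nitrogen with no H, bonded to three carbons — a tertiary amine.
The molecule carries a dimethylamino group (-N(CH3)2), whose atoms satisfy every constraint of the query, so the pattern matches.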